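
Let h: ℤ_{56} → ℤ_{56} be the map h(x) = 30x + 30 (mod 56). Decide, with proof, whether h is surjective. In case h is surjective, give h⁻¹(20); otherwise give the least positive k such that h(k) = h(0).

28

Since gcd(30, 56) = 2, we have 30x ≡ 0 (mod 2) for all x, so h(x) ≡ 0 (mod 2).
But 1 ≢ 0 (mod 2), so 1 ∈ ℤ_{56} has no preimage. So h is not surjective.
Since h is not surjective, we find the least positive k with h(k) = h(0): this means 30k ≡ 0 (mod 56), i.e. 56 ∣ 30k. Since gcd(30, 56) = 2, dividing through by 2 this holds exactly when 28 ∣ 15k, and as gcd(15, 28) = 1, exactly when 28 ∣ k.
The smallest positive such k is 28.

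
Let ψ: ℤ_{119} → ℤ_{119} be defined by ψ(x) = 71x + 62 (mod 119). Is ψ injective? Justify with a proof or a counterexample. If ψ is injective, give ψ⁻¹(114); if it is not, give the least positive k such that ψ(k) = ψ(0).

Recall that ψ is injective when ψ(x_1) = ψ(x_2) forces x_1 = x_2.
If ψ(x_1) = ψ(x_2), then 71x_1 ≡ 71x_2 (mod 119). Because gcd(71, 119) = 1, we may cancel 71 to get x_1 ≡ x_2 (mod 119).
Thus ψ is injective.
We now compute 71⁻¹ mod 119 explicitly. Euclid's algorithm: 119 = 1·71 + 48, 71 = 1·48 + 23, 48 = 2·23 + 2, 23 = 11·2 + 1; back-substituting gives 1 = 57·71 − 34·119, so 71⁻¹ ≡ 57 (mod 119).
Since ψ is injective, we compute ψ⁻¹(114): solve 71x + 62 ≡ 114 (mod 119), i.e. 71x ≡ 52 (mod 119).
Multiplying by 71⁻¹ = 57 gives x ≡ 57·52 = 2964 = 24·119 + 108 ≡ 108 (mod 119).
Check: ψ(108) = 71·108 + 62 = 7730 = 64·119 + 114 ≡ 114 (mod 119).

108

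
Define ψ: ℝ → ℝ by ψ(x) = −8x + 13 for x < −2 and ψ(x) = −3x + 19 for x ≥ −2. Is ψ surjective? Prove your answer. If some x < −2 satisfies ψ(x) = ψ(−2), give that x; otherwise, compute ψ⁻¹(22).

Both pieces are strictly decreasing (slopes −8 and −3), so each is injective on its own interval.
The left piece maps (−∞, −2) onto (29, ∞); the right piece maps [−2, ∞) onto (−∞, 25].
The union (29, ∞) ∪ (−∞, 25] omits the interval between 29 and 25; in particular 29 has no preimage. So ψ is not surjective.
Because the two images are disjoint, no x < −2 has ψ(x) = ψ(−2), so we compute ψ⁻¹(22): 22 lies in (−∞, 25], so solve −3x + 19 = 22: x = (22 − 19)/(−3) = −1.

-1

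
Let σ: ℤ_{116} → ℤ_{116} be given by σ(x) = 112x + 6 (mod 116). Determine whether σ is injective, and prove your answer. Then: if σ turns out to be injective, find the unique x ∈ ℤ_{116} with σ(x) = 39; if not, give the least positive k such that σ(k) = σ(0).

29

Recall: σ is injective when σ(x_1) = σ(x_2) forces x_1 = x_2.
We have gcd(112, 116) = 4 > 1. Taking x_1 = 0 and x_2 = 29: σ(0) = 6 and σ(29) = 112·29 + 6 = 3254 ≡ 6 (mod 116).
So σ(0) = σ(29) while 0 ≠ 29, thus σ is not injective.
Since σ is not injective, we find the least positive k with σ(k) = σ(0): this means 112k ≡ 0 (mod 116), i.e. 116 ∣ 112k. Since gcd(112, 116) = 4, dividing through by 4 this holds exactly when 29 ∣ 28k, and as gcd(28, 29) = 1, exactly when 29 ∣ k.
The smallest positive such k is 29.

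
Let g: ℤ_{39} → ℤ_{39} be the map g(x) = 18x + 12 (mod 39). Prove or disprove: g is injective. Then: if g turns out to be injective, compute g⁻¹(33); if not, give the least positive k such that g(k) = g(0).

13

Recall that g is injective when g(u) = g(v) forces u = v.
We have gcd(18, 39) = 3 > 1. Taking u = 0 and v = 13: g(0) = 12 and g(13) = 18·13 + 12 = 246 ≡ 12 (mod 39).
So g(0) = g(13) while 0 ≠ 13, therefore g is not injective.
Since g is not injective, we find the least positive k with g(k) = g(0): this means 18k ≡ 0 (mod 39), i.e. 39 ∣ 18k. Since gcd(18, 39) = 3, dividing through by 3 this holds exactly when 13 ∣ 6k, and as gcd(6, 13) = 1, exactly when 13 ∣ k.
The smallest positive such k is 13.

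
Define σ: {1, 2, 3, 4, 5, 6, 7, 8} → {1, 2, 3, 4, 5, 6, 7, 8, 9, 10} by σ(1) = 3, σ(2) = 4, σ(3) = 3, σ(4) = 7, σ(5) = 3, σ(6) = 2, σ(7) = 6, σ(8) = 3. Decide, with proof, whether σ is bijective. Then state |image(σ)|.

5

σ(1) = 3 = σ(3) with 1 ≠ 3, so σ is not injective, hence not bijective.
The image of σ is {2, 3, 4, 6, 7}, which has 5 elements.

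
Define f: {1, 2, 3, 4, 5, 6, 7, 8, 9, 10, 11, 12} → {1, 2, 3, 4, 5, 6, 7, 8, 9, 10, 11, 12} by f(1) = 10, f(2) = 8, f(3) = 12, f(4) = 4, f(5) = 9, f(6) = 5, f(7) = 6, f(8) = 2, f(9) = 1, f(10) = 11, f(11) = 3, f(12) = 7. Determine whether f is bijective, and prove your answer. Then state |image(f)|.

12

The values 10, 8, 12, 4, 9, 5, 6, 2, 1, 11, 3, 7 are a permutation of {1, 2, 3, 4, 5, 6, 7, 8, 9, 10, 11, 12}: each element appears exactly once.
So f is injective and surjective, hence bijective.
The image of f is {1, 2, 3, 4, 5, 6, 7, 8, 9, 10, 11, 12}, which has 12 elements.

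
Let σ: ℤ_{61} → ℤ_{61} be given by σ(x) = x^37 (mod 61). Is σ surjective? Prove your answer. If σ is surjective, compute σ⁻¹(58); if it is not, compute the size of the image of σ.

Since 61 is prime, the nonzero elements of ℤ_{61} form a cyclic group of order 60.
As gcd(37, 60) = 1, raising to the 37th power is a bijection on this group: if x_1^37 ≡ x_2^37 then (x_1x_2^{−1})^37 = 1, and the only element of order dividing gcd(37, 60) = 1 is 1, so x_1 = x_2.
With σ(0) = 0 this makes σ injective on all of ℤ_{61}, hence bijective (finite equal-size domain and codomain). In particular σ is surjective.
Since σ is surjective, we find the preimage of 58. The inverse of x ↦ x^37 on (ℤ_{61})^× is x ↦ x^13, because 37·13 = 481 = 8·60 + 1 ≡ 1 (mod 60) and x^{60} = 1 for x ≠ 0 (Fermat). So σ⁻¹(58) = 58^13 mod 61.
Repeated squaring mod 61: 58^1 ≡ 58, 58^2 ≡ 58² = 3364 ≡ 9, 58^4 ≡ 9² = 81 ≡ 20, 58^8 ≡ 20² = 400 ≡ 34. Since 13 = 8 + 4 + 1, 58^13 ≡ 34·20·58: 34·20 = 680 ≡ 9, then 9·58 = 522 ≡ 34. So 58^13 ≡ 34 (mod 61).
Hence σ⁻¹(58) = 34.

34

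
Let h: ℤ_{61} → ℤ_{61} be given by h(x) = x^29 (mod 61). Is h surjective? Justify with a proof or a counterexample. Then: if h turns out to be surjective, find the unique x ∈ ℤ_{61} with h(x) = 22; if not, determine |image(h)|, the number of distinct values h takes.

25

Since 61 is prime, the nonzero elements of ℤ_{61} form a cyclic group of order 60.
As gcd(29, 60) = 1, raising to the 29th power is a bijection on this group: if a^29 ≡ b^29 then (ab^{−1})^29 = 1, and the only element of order dividing gcd(29, 60) = 1 is 1, so a = b.
With h(0) = 0 this makes h injective on all of ℤ_{61}, hence bijective (finite equal-size domain and codomain). In particular h is surjective.
Since h is surjective, we find the preimage of 22. The inverse of x ↦ x^29 on (ℤ_{61})^× is x ↦ x^29, because 29·29 = 841 = 14·60 + 1 ≡ 1 (mod 60) and x^{60} = 1 for x ≠ 0 (Fermat). So h⁻¹(22) = 22^29 mod 61.
Repeated squaring mod 61: 22^1 ≡ 22, 22^2 ≡ 22² = 484 ≡ 57, 22^4 ≡ 57² = 3249 ≡ 16, 22^8 ≡ 16² = 256 ≡ 12, 22^16 ≡ 12² = 144 ≡ 22. Since 29 = 16 + 8 + 4 + 1, 22^29 ≡ 22·12·16·22: 22·12 = 264 ≡ 20, then 20·16 = 320 ≡ 15, then 15·22 = 330 ≡ 25. So 22^29 ≡ 25 (mod 61).
Hence h⁻¹(22) = 25.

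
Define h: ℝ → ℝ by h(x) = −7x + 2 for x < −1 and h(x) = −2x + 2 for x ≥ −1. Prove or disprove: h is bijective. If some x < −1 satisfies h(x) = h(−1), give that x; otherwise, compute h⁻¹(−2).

2

Both pieces are strictly decreasing (slopes −7 and −2), so each is injective on its own interval.
The left piece maps (−∞, −1) onto (9, ∞); the right piece maps [−1, ∞) onto (−∞, 4].
The images leave a gap (9 has no preimage), so h is not surjective, hence not bijective.
Because the two images are disjoint, no x < −1 has h(x) = h(−1), so we compute h⁻¹(−2): −2 lies in (−∞, 4], so solve −2x + 2 = −2: x = (−2 − 2)/(−2) = 2.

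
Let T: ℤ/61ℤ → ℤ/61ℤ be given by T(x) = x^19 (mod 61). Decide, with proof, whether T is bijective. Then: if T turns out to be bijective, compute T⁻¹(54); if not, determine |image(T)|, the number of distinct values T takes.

Since 61 is prime, the nonzero elements of ℤ/61ℤ form a cyclic group of order 60.
As gcd(19, 60) = 1, raising to the 19th power is a bijection on this group: if s^19 ≡ t^19 then (st^{−1})^19 = 1, and the only element of order dividing gcd(19, 60) = 1 is 1, so s = t.
With T(0) = 0 this makes T injective on all of ℤ/61ℤ, hence bijective (finite equal-size domain and codomain). In particular T is bijective.
Since T is bijective, we find the preimage of 54. The inverse of x ↦ x^19 on (ℤ/61ℤ)^× is x ↦ x^19, because 19·19 = 361 = 6·60 + 1 ≡ 1 (mod 60) and x^{60} = 1 for x ≠ 0 (Fermat). So T⁻¹(54) = 54^19 mod 61.
Repeated squaring mod 61: 54^1 ≡ 54, 54^2 ≡ 54² = 2916 ≡ 49, 54^4 ≡ 49² = 2401 ≡ 22, 54^8 ≡ 22² = 484 ≡ 57, 54^16 ≡ 57² = 3249 ≡ 16. Since 19 = 16 + 2 + 1, 54^19 ≡ 16·49·54: 16·49 = 784 ≡ 52, then 52·54 = 2808 ≡ 2. So 54^19 ≡ 2 (mod 61).
Hence T⁻¹(54) = 2.

2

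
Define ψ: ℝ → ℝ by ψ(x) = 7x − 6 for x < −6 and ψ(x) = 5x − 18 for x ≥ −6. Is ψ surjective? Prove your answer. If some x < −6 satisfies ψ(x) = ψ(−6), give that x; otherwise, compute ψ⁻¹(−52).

-46/7

Both pieces are strictly increasing (slopes 7 and 5), so each is injective on its own interval.
The left piece maps (−∞, −6) onto (−∞, −48); the right piece maps [−6, ∞) onto [−48, ∞).
These images together cover ℝ, so ψ is surjective.
Because the two images are disjoint, no x < −6 has ψ(x) = ψ(−6), so we compute ψ⁻¹(−52): −52 lies in (−∞, −48), so solve 7x − 6 = −52: x = (−52 + 6)/7 = −46/7.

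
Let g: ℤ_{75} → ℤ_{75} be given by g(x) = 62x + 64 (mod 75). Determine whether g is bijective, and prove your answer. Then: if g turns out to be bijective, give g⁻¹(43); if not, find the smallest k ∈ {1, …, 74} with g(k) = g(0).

Recall: injectivity means: for all a, b in the domain, g(a) = g(b) implies a = b.
If g(a) = g(b), then 62a ≡ 62b (mod 75). Because gcd(62, 75) = 1, we may cancel 62 to get a ≡ b (mod 75).
We now compute 62⁻¹ mod 75 explicitly. Euclid's algorithm: 75 = 1·62 + 13, 62 = 4·13 + 10, 13 = 1·10 + 3, 10 = 3·3 + 1; back-substituting gives 1 = 23·62 − 19·75, so 62⁻¹ ≡ 23 (mod 75).
For any y ∈ ℤ_{75}, x = 23(y − 64) mod 75 satisfies g(x) = 62·23(y − 64) + 64 ≡ y (since 62·23 ≡ 1 mod 75). So every y has a preimage.
Therefore g is bijective.
Since g is bijective, we compute g⁻¹(43): solve 62x + 64 ≡ 43 (mod 75), i.e. 62x ≡ 54 (mod 75).
Multiplying by 62⁻¹ = 23 gives x ≡ 23·54 = 1242 = 16·75 + 42 ≡ 42 (mod 75).
Check: g(42) = 62·42 + 64 = 2668 = 35·75 + 43 ≡ 43 (mod 75).

42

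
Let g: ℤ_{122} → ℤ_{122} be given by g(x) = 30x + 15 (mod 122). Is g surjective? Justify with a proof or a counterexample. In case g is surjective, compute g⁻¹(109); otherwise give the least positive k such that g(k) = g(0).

By definition, surjectivity means every element of the codomain has a preimage under g.
Since gcd(30, 122) = 2, we have 30x ≡ 0 (mod 2) for all x, so g(x) ≡ 1 (mod 2).
But 0 ≢ 1 (mod 2), so 0 ∈ ℤ_{122} has no preimage. So g is not surjective.
Since g is not surjective, we find the least positive k with g(k) = g(0): this means 30k ≡ 0 (mod 122), i.e. 122 ∣ 30k. Since gcd(30, 122) = 2, dividing through by 2 this holds exactly when 61 ∣ 15k, and as gcd(15, 61) = 1, exactly when 61 ∣ k.
The smallest positive such k is 61.

61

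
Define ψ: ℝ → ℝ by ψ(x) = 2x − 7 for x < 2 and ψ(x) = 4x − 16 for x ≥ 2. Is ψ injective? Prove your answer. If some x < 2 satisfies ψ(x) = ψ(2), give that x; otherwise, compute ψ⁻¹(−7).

Both pieces are strictly increasing (slopes 2 and 4), so each is injective on its own interval.
The left piece maps (−∞, 2) onto (−∞, −3); the right piece maps [2, ∞) onto [−8, ∞).
These images overlap. In particular ψ(2) = −8 (right piece), and solving 2x − 7 = −8 on the left piece gives x = −1/2 < 2.
So ψ(−1/2) = ψ(2) with −1/2 ≠ 2, and ψ is not injective. This x = −1/2 is the requested value below 2.

-1/2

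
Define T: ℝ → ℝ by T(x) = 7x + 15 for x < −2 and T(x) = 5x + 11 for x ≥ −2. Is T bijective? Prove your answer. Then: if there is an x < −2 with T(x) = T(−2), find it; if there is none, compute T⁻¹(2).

Both pieces are strictly increasing (slopes 7 and 5), so each is injective on its own interval.
The left piece maps (−∞, −2) onto (−∞, 1); the right piece maps [−2, ∞) onto [1, ∞).
Since 1 = 1, the images partition ℝ: T is injective and surjective, hence bijective.
Because the two images are disjoint, no x < −2 has T(x) = T(−2), so we compute T⁻¹(2): 2 lies in [1, ∞), so solve 5x + 11 = 2: x = (2 − 11)/5 = −9/5.

-9/5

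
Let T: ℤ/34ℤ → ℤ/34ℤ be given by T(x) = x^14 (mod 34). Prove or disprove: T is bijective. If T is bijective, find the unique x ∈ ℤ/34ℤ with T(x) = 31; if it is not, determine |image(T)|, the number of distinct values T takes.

T(16): Repeated squaring mod 34: 16^1 ≡ 16, 16^2 ≡ 16² = 256 ≡ 18, 16^4 ≡ 18² = 324 ≡ 18, 16^8 ≡ 18² = 324 ≡ 18. Since 14 = 8 + 4 + 2, 16^14 ≡ 18·18·18: 18·18 = 324 ≡ 18, then 18·18 = 324 ≡ 18. So 16^14 ≡ 18 (mod 34).
T(18): Repeated squaring mod 34: 18^1 ≡ 18, 18^2 ≡ 18² = 324 ≡ 18, 18^4 ≡ 18² = 324 ≡ 18, 18^8 ≡ 18² = 324 ≡ 18. Since 14 = 8 + 4 + 2, 18^14 ≡ 18·18·18: 18·18 = 324 ≡ 18, then 18·18 = 324 ≡ 18. So 18^14 ≡ 18 (mod 34).
So T(16) = T(18) = 18 while 16 ≠ 18, thus T is not injective, hence not bijective.
Since T is not bijective, we determine |image(T)|. Computing x^14 mod 34 for each x (by repeated squaring, reducing mod 34 at every step), the values T(0), T(1), …, T(33) are: 0, 1, 30, 19, 16, 15, 26, 25, 4, 21, 8, 9, 32, 33, 2, 13, 18, 17, 18, 13, 2, 33, 32, 9, 8, 21, 4, 25, 26, 15, 16, 19, 30, 1.
The distinct values are {0, 1, 2, 4, 8, 9, 13, 15, 16, 17, 18, 19, 21, 25, 26, 30, 32, 33}; there are 18 of them.

18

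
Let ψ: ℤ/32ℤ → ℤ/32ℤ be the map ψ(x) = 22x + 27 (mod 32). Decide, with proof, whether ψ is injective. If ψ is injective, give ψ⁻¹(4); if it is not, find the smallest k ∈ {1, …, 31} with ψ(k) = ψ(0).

16

We have gcd(22, 32) = 2 > 1. Taking u = 0 and v = 16: ψ(0) = 27 and ψ(16) = 22·16 + 27 = 379 ≡ 27 (mod 32).
So ψ(0) = ψ(16) while 0 ≠ 16, thus ψ is not injective.
Since ψ is not injective, we find the least positive k with ψ(k) = ψ(0): this means 22k ≡ 0 (mod 32), i.e. 32 ∣ 22k. Since gcd(22, 32) = 2, dividing through by 2 this holds exactly when 16 ∣ 11k, and as gcd(11, 16) = 1, exactly when 16 ∣ k.
The smallest positive such k is 16.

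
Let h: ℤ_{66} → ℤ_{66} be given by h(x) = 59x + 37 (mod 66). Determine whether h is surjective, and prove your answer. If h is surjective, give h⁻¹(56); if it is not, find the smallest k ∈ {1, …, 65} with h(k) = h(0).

Since gcd(59, 66) = 1, 59 is invertible modulo 66. Euclid's algorithm: 66 = 1·59 + 7, 59 = 8·7 + 3, 7 = 2·3 + 1; back-substituting gives 1 = 47·59 − 42·66, so 59⁻¹ ≡ 47 (mod 66).
For any y ∈ ℤ_{66}, x = 47(y − 37) mod 66 satisfies h(x) = 59·47(y − 37) + 37 ≡ y (since 59·47 ≡ 1 mod 66). So every y has a preimage.
Hence h is surjective.
Since h is surjective, we compute h⁻¹(56): solve 59x + 37 ≡ 56 (mod 66), i.e. 59x ≡ 19 (mod 66).
Multiplying by 59⁻¹ = 47 gives x ≡ 47·19 = 893 = 13·66 + 35 ≡ 35 (mod 66).
Check: h(35) = 59·35 + 37 = 2102 = 31·66 + 56 ≡ 56 (mod 66).

35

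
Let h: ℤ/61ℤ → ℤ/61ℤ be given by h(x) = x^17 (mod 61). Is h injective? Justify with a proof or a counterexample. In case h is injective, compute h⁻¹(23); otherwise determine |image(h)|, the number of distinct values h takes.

33

Since 61 is prime, the nonzero elements of ℤ/61ℤ form a cyclic group of order 60.
As gcd(17, 60) = 1, raising to the 17th power is a bijection on this group: if x_1^17 ≡ x_2^17 then (x_1x_2^{−1})^17 = 1, and the only element of order dividing gcd(17, 60) = 1 is 1, so x_1 = x_2.
With h(0) = 0 this makes h injective on all of ℤ/61ℤ, hence bijective (finite equal-size domain and codomain). In particular h is injective.
Since h is injective, we find the preimage of 23. The inverse of x ↦ x^17 on (ℤ/61ℤ)^× is x ↦ x^53, because 17·53 = 901 = 15·60 + 1 ≡ 1 (mod 60) and x^{60} = 1 for x ≠ 0 (Fermat). So h⁻¹(23) = 23^53 mod 61.
Repeated squaring mod 61: 23^1 ≡ 23, 23^2 ≡ 23² = 529 ≡ 41, 23^4 ≡ 41² = 1681 ≡ 34, 23^8 ≡ 34² = 1156 ≡ 58, 23^16 ≡ 58² = 3364 ≡ 9, 23^32 ≡ 9² = 81 ≡ 20. Since 53 = 32 + 16 + 4 + 1, 23^53 ≡ 20·9·34·23: 20·9 = 180 ≡ 58, then 58·34 = 1972 ≡ 20, then 20·23 = 460 ≡ 33. So 23^53 ≡ 33 (mod 61).
Hence h⁻¹(23) = 33.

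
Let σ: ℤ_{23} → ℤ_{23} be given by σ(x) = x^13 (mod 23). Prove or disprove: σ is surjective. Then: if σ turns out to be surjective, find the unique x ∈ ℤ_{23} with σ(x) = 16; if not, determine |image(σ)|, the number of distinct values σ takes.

Since 23 is prime, the nonzero elements of ℤ_{23} form a cyclic group of order 22.
As gcd(13, 22) = 1, raising to the 13th power is a bijection on this group: if u^13 ≡ v^13 then (uv^{−1})^13 = 1, and the only element of order dividing gcd(13, 22) = 1 is 1, so u = v.
With σ(0) = 0 this makes σ injective on all of ℤ_{23}, hence bijective (finite equal-size domain and codomain). In particular σ is surjective.
Since σ is surjective, we find the preimage of 16. The inverse of x ↦ x^13 on (ℤ_{23})^× is x ↦ x^17, because 13·17 = 221 = 10·22 + 1 ≡ 1 (mod 22) and x^{22} = 1 for x ≠ 0 (Fermat). So σ⁻¹(16) = 16^17 mod 23.
Repeated squaring mod 23: 16^1 ≡ 16, 16^2 ≡ 16² = 256 ≡ 3, 16^4 ≡ 3² = 9, 16^8 ≡ 9² = 81 ≡ 12, 16^16 ≡ 12² = 144 ≡ 6. Since 17 = 16 + 1, 16^17 ≡ 6·16: 6·16 = 96 ≡ 4. So 16^17 ≡ 4 (mod 23).
Hence σ⁻¹(16) = 4.

4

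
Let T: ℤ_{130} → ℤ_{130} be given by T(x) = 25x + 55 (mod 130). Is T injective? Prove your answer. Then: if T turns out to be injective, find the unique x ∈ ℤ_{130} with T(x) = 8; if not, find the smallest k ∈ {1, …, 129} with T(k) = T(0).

26

Recall that T is injective if T(u) = T(v) implies u = v.
We have gcd(25, 130) = 5 > 1. Taking u = 0 and v = 26: T(0) = 55 and T(26) = 25·26 + 55 = 705 ≡ 55 (mod 130).
So T(0) = T(26) while 0 ≠ 26, so T is not injective.
Since T is not injective, we find the least positive k with T(k) = T(0): this means 25k ≡ 0 (mod 130), i.e. 130 ∣ 25k. Since gcd(25, 130) = 5, dividing through by 5 this holds exactly when 26 ∣ 5k, and as gcd(5, 26) = 1, exactly when 26 ∣ k.
The smallest positive such k is 26.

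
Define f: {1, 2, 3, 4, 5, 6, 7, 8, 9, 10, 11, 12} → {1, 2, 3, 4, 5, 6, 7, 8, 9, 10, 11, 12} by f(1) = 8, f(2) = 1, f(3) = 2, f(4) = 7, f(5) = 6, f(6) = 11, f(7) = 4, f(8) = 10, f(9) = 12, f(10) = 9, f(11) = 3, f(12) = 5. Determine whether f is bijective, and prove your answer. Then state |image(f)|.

The values 8, 1, 2, 7, 6, 11, 4, 10, 12, 9, 3, 5 are a permutation of {1, 2, 3, 4, 5, 6, 7, 8, 9, 10, 11, 12}: each element appears exactly once.
So f is injective and surjective, hence bijective.
The image of f is {1, 2, 3, 4, 5, 6, 7, 8, 9, 10, 11, 12}, which has 12 elements.

12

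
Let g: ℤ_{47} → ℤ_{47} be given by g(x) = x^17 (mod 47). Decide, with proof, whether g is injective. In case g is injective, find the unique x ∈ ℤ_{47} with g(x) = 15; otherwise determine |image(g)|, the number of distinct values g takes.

39

Since 47 is prime, the nonzero elements of ℤ_{47} form a cyclic group of order 46.
As gcd(17, 46) = 1, raising to the 17th power is a bijection on this group: if x_1^17 ≡ x_2^17 then (x_1x_2^{−1})^17 = 1, and the only element of order dividing gcd(17, 46) = 1 is 1, so x_1 = x_2.
With g(0) = 0 this makes g injective on all of ℤ_{47}, hence bijective (finite equal-size domain and codomain). In particular g is injective.
Since g is injective, we find the preimage of 15. The inverse of x ↦ x^17 on (ℤ_{47})^× is x ↦ x^19, because 17·19 = 323 = 7·46 + 1 ≡ 1 (mod 46) and x^{46} = 1 for x ≠ 0 (Fermat). So g⁻¹(15) = 15^19 mod 47.
Repeated squaring mod 47: 15^1 ≡ 15, 15^2 ≡ 15² = 225 ≡ 37, 15^4 ≡ 37² = 1369 ≡ 6, 15^8 ≡ 6² = 36, 15^16 ≡ 36² = 1296 ≡ 27. Since 19 = 16 + 2 + 1, 15^19 ≡ 27·37·15: 27·37 = 999 ≡ 12, then 12·15 = 180 ≡ 39. So 15^19 ≡ 39 (mod 47).
Hence g⁻¹(15) = 39.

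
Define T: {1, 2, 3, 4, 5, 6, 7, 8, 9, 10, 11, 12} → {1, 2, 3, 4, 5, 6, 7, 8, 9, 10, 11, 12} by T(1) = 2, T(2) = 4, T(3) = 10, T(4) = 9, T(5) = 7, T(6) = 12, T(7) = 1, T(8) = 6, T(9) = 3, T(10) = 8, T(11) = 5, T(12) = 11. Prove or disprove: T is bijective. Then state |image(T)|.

12

The values 2, 4, 10, 9, 7, 12, 1, 6, 3, 8, 5, 11 are a permutation of {1, 2, 3, 4, 5, 6, 7, 8, 9, 10, 11, 12}: each element appears exactly once.
So T is injective and surjective, hence bijective.
The image of T is {1, 2, 3, 4, 5, 6, 7, 8, 9, 10, 11, 12}, which has 12 elements.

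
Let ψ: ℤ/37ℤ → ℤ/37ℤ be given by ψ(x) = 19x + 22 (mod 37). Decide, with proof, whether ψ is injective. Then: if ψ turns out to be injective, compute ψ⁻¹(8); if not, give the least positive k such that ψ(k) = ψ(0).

Suppose ψ(a) = ψ(b) in ℤ/37ℤ. Then 19a + 22 ≡ 19b + 22 (mod 37), therefore 19(a − b) ≡ 0 (mod 37).
Since gcd(19, 37) = 1, 19 is invertible modulo 37, hence a − b ≡ 0 (mod 37), i.e. a = b.
Thus ψ is injective.
We now compute 19⁻¹ mod 37 explicitly. Euclid's algorithm: 37 = 1·19 + 18, 19 = 1·18 + 1; back-substituting gives 1 = 2·19 − 1·37, so 19⁻¹ ≡ 2 (mod 37).
Since ψ is injective, we find ψ⁻¹(8): we need 19x ≡ 8 − 22 ≡ 23 (mod 37). Using 19⁻¹ = 2: x ≡ 2·23 = 46 = 1·37 + 9, so x = 9.
Check: ψ(9) = 19·9 + 22 = 193 = 5·37 + 8 ≡ 8 (mod 37).

9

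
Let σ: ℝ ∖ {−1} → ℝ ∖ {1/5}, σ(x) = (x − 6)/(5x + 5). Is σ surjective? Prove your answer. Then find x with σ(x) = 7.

-41/34

For any y ≠ 1/5, solving y(5x + 5) = x − 6 for x gives a well-defined x ≠ −1. So σ is surjective.
Solving σ(x) = 7: cross-multiplying gives x − 6 = 7(5x + 5), which rearranges to −34x = 41, so x = −41/34.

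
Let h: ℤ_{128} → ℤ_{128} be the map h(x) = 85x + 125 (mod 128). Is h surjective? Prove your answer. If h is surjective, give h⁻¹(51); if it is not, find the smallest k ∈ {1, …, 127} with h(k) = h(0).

94

Since gcd(85, 128) = 1, 85 is invertible modulo 128. Euclid's algorithm: 128 = 1·85 + 43, 85 = 1·43 + 42, 43 = 1·42 + 1; back-substituting gives 1 = 125·85 − 83·128, so 85⁻¹ ≡ 125 (mod 128).
For any y ∈ ℤ_{128}, x = 125(y − 125) mod 128 satisfies h(x) = 85·125(y − 125) + 125 ≡ y (since 85·125 ≡ 1 mod 128). So every y has a preimage.
Thus h is surjective.
Since h is surjective, we find h⁻¹(51): we need 85x ≡ 51 − 125 ≡ 54 (mod 128). Using 85⁻¹ = 125: x ≡ 125·54 = 6750 = 52·128 + 94, so x = 94.
Check: h(94) = 85·94 + 125 = 8115 = 63·128 + 51 ≡ 51 (mod 128).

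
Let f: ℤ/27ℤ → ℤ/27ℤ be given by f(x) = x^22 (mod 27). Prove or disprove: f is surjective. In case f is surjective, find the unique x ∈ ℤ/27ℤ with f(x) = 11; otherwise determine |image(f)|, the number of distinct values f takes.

f(0) = 0^22 = 0.
f(3): Repeated squaring mod 27: 3^1 ≡ 3, 3^2 ≡ 3² = 9, 3^4 ≡ 9² = 81 ≡ 0, 3^8 ≡ 0² = 0, 3^16 ≡ 0² = 0. Since 22 = 16 + 4 + 2, 3^22 ≡ 0·0·9: 0·0 = 0, then 0·9 = 0. So 3^22 ≡ 0 (mod 27).
So f(0) = f(3) = 0 while 0 ≠ 3, therefore f is not injective.
A non-injective map from the 27-element set ℤ/27ℤ to itself takes at most 26 distinct values, so it cannot be surjective. So f is not surjective.
Since f is not surjective, we determine |image(f)|. Computing x^22 mod 27 for each x (by repeated squaring, reducing mod 27 at every step), the values f(0), f(1), …, f(26) are: 0, 1, 16, 0, 13, 4, 0, 25, 19, 0, 10, 7, 0, 22, 22, 0, 7, 10, 0, 19, 25, 0, 4, 13, 0, 16, 1.
The distinct values are {0, 1, 4, 7, 10, 13, 16, 19, 22, 25}; there are 10 of them.

10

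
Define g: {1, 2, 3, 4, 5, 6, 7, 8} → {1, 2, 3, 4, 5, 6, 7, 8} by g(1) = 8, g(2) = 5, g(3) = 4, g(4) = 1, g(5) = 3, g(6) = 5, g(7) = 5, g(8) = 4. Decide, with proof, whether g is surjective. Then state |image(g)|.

No element maps to 2, so g is not surjective.
The image of g is {1, 3, 4, 5, 8}, which has 5 elements.

5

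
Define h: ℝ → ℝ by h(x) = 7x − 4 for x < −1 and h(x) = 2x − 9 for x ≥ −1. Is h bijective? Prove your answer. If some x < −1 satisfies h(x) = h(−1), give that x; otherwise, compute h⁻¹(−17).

-13/7

Both pieces are strictly increasing (slopes 7 and 2), so each is injective on its own interval.
The left piece maps (−∞, −1) onto (−∞, −11); the right piece maps [−1, ∞) onto [−11, ∞).
Since −11 = −11, the images partition ℝ: h is injective and surjective, hence bijective.
Because the two images are disjoint, no x < −1 has h(x) = h(−1), so we compute h⁻¹(−17): −17 lies in (−∞, −11), so solve 7x − 4 = −17: x = (−17 + 4)/7 = −13/7.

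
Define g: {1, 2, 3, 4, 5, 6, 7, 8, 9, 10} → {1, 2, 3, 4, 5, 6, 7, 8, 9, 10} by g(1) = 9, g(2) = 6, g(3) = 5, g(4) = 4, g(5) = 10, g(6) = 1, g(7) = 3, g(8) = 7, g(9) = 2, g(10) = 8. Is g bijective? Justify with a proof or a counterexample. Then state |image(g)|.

10

The values 9, 6, 5, 4, 10, 1, 3, 7, 2, 8 are a permutation of {1, 2, 3, 4, 5, 6, 7, 8, 9, 10}: each element appears exactly once.
So g is injective and surjective, hence bijective.
The image of g is {1, 2, 3, 4, 5, 6, 7, 8, 9, 10}, which has 10 elements.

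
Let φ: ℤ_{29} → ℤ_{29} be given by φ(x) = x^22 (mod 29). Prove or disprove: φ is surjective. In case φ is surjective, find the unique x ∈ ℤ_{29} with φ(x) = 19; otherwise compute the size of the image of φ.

15

φ(14): Repeated squaring mod 29: 14^1 ≡ 14, 14^2 ≡ 14² = 196 ≡ 22, 14^4 ≡ 22² = 484 ≡ 20, 14^8 ≡ 20² = 400 ≡ 23, 14^16 ≡ 23² = 529 ≡ 7. Since 22 = 16 + 4 + 2, 14^22 ≡ 7·20·22: 7·20 = 140 ≡ 24, then 24·22 = 528 ≡ 6. So 14^22 ≡ 6 (mod 29).
φ(15): Repeated squaring mod 29: 15^1 ≡ 15, 15^2 ≡ 15² = 225 ≡ 22, 15^4 ≡ 22² = 484 ≡ 20, 15^8 ≡ 20² = 400 ≡ 23, 15^16 ≡ 23² = 529 ≡ 7. Since 22 = 16 + 4 + 2, 15^22 ≡ 7·20·22: 7·20 = 140 ≡ 24, then 24·22 = 528 ≡ 6. So 15^22 ≡ 6 (mod 29).
So φ(14) = φ(15) = 6 while 14 ≠ 15, so φ is not injective.
A non-injective map from the 29-element set ℤ_{29} to itself takes at most 28 distinct values, so it cannot be surjective. Thus φ is not surjective.
Since φ is not surjective, we determine |image(φ)|. Computing x^22 mod 29 for each x (by repeated squaring, reducing mod 29 at every step), the values φ(0), φ(1), …, φ(28) are: 0, 1, 5, 22, 25, 24, 23, 7, 9, 20, 4, 13, 28, 16, 6, 6, 16, 28, 13, 4, 20, 9, 7, 23, 24, 25, 22, 5, 1.
The distinct values are {0, 1, 4, 5, 6, 7, 9, 13, 16, 20, 22, 23, 24, 25, 28}; there are 15 of them.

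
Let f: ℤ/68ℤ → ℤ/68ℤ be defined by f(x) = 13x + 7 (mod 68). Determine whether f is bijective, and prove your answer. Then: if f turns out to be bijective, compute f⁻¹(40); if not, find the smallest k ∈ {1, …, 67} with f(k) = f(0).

13

Suppose f(u) = f(v) in ℤ/68ℤ. Then 13u + 7 ≡ 13v + 7 (mod 68), hence 13(u − v) ≡ 0 (mod 68).
Since gcd(13, 68) = 1, 13 is invertible modulo 68, so u − v ≡ 0 (mod 68), i.e. u = v.
We now compute 13⁻¹ mod 68 explicitly. Euclid's algorithm: 68 = 5·13 + 3, 13 = 4·3 + 1; back-substituting gives 1 = 21·13 − 4·68, so 13⁻¹ ≡ 21 (mod 68).
For any y ∈ ℤ/68ℤ, x = 21(y − 7) mod 68 satisfies f(x) = 13·21(y − 7) + 7 ≡ y (since 13·21 ≡ 1 mod 68). So every y has a preimage.
Thus f is bijective.
Since f is bijective, we compute f⁻¹(40): solve 13x + 7 ≡ 40 (mod 68), i.e. 13x ≡ 33 (mod 68).
Multiplying by 13⁻¹ = 21 gives x ≡ 21·33 = 693 = 10·68 + 13 ≡ 13 (mod 68).
Check: f(13) = 13·13 + 7 = 176 = 2·68 + 40 ≡ 40 (mod 68).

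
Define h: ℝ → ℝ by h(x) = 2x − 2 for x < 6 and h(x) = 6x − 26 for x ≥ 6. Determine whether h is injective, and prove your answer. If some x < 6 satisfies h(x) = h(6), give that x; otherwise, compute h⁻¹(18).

Both pieces are strictly increasing (slopes 2 and 6), so each is injective on its own interval.
The left piece maps (−∞, 6) onto (−∞, 10); the right piece maps [6, ∞) onto [10, ∞).
These images are disjoint, so no value is attained by both pieces. Hence h is injective.
Because the two images are disjoint, no x < 6 has h(x) = h(6), so we compute h⁻¹(18): 18 lies in [10, ∞), so solve 6x − 26 = 18: x = (18 + 26)/6 = 22/3.

22/3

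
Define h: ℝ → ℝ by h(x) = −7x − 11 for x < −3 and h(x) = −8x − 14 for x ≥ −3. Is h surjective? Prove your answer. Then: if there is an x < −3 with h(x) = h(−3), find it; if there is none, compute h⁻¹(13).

Both pieces are strictly decreasing (slopes −7 and −8), so each is injective on its own interval.
The left piece maps (−∞, −3) onto (10, ∞); the right piece maps [−3, ∞) onto (−∞, 10].
These images together cover ℝ, so h is surjective.
Because the two images are disjoint, no x < −3 has h(x) = h(−3), so we compute h⁻¹(13): 13 lies in (10, ∞), so solve −7x − 11 = 13: x = (13 + 11)/(−7) = −24/7.

-24/7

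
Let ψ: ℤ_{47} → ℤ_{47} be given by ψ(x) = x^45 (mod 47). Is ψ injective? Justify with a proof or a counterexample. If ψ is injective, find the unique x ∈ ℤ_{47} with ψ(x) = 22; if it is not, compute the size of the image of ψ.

Since 47 is prime, the nonzero elements of ℤ_{47} form a cyclic group of order 46.
As gcd(45, 46) = 1, raising to the 45th power is a bijection on this group: if u^45 ≡ v^45 then (uv^{−1})^45 = 1, and the only element of order dividing gcd(45, 46) = 1 is 1, so u = v.
With ψ(0) = 0 this makes ψ injective on all of ℤ_{47}, hence bijective (finite equal-size domain and codomain). In particular ψ is injective.
Since ψ is injective, we find the preimage of 22. The inverse of x ↦ x^45 on (ℤ_{47})^× is x ↦ x^45, because 45·45 = 2025 = 44·46 + 1 ≡ 1 (mod 46) and x^{46} = 1 for x ≠ 0 (Fermat). So ψ⁻¹(22) = 22^45 mod 47.
Repeated squaring mod 47: 22^1 ≡ 22, 22^2 ≡ 22² = 484 ≡ 14, 22^4 ≡ 14² = 196 ≡ 8, 22^8 ≡ 8² = 64 ≡ 17, 22^16 ≡ 17² = 289 ≡ 7, 22^32 ≡ 7² = 49 ≡ 2. Since 45 = 32 + 8 + 4 + 1, 22^45 ≡ 2·17·8·22: 2·17 = 34, then 34·8 = 272 ≡ 37, then 37·22 = 814 ≡ 15. So 22^45 ≡ 15 (mod 47).
Hence ψ⁻¹(22) = 15.

15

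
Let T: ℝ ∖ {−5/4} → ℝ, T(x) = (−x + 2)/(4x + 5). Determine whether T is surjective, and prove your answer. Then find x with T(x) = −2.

If T(x) = −1/4, cross-multiplying gives 4(−x + 2) = −1(4x + 5), which simplifies to 8 = −5 — false.  So −1/4 has no preimage and T is not surjective.
Solving T(x) = −2: cross-multiplying gives −x + 2 = −2(4x + 5), which rearranges to 7x = −12, so x = −12/7.

-12/7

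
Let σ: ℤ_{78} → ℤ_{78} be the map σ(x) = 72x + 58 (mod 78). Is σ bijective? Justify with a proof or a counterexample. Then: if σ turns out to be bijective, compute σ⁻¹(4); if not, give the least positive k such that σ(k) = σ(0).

We have gcd(72, 78) = 6 > 1. Taking a = 0 and b = 13: σ(0) = 58 and σ(13) = 72·13 + 58 = 994 ≡ 58 (mod 78).
So σ(0) = σ(13) while 0 ≠ 13, therefore σ is not injective, hence not bijective.
Since σ is not bijective, we find the least positive k with σ(k) = σ(0): this means 72k ≡ 0 (mod 78), i.e. 78 ∣ 72k. Since gcd(72, 78) = 6, dividing through by 6 this holds exactly when 13 ∣ 12k, and as gcd(12, 13) = 1, exactly when 13 ∣ k.
The smallest positive such k is 13.

13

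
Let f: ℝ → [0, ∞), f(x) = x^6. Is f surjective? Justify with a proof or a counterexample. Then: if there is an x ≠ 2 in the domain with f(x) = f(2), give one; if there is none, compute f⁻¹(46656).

For any y ∈ [0, ∞), x = y^{1/6} ∈ ℝ satisfies x^6 = y, so f is surjective.
For the follow-up, such an x exists: taking x = −2 ∈ ℝ gives f(−2) = 64 = f(2) with −2 ≠ 2.

-2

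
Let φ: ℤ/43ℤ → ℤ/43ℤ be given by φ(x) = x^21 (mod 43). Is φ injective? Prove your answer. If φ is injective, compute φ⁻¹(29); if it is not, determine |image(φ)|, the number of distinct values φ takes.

φ(2): Repeated squaring mod 43: 2^1 ≡ 2, 2^2 ≡ 2² = 4, 2^4 ≡ 4² = 16, 2^8 ≡ 16² = 256 ≡ 41, 2^16 ≡ 41² = 1681 ≡ 4. Since 21 = 16 + 4 + 1, 2^21 ≡ 4·16·2: 4·16 = 64 ≡ 21, then 21·2 = 42. So 2^21 ≡ 42 (mod 43).
φ(3): Repeated squaring mod 43: 3^1 ≡ 3, 3^2 ≡ 3² = 9, 3^4 ≡ 9² = 81 ≡ 38, 3^8 ≡ 38² = 1444 ≡ 25, 3^16 ≡ 25² = 625 ≡ 23. Since 21 = 16 + 4 + 1, 3^21 ≡ 23·38·3: 23·38 = 874 ≡ 14, then 14·3 = 42. So 3^21 ≡ 42 (mod 43).
So φ(2) = φ(3) = 42 while 2 ≠ 3, so φ is not injective.
Since φ is not injective, we determine |image(φ)|. Computing x^21 mod 43 for each x (by repeated squaring, reducing mod 43 at every step), the values φ(0), φ(1), …, φ(42) are: 0, 1, 42, 42, 1, 42, 1, 42, 42, 1, 1, 1, 42, 1, 1, 1, 1, 1, 42, 42, 42, 1, 42, 1, 1, 1, 42, 42, 42, 42, 42, 1, 42, 42, 42, 1, 1, 42, 1, 42, 1, 1, 42.
The distinct values are {0, 1, 42}; there are 3 of them.

3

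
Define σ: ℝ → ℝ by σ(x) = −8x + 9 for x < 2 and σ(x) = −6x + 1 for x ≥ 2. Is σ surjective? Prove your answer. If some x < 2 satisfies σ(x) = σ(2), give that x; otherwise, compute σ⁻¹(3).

Both pieces are strictly decreasing (slopes −8 and −6), so each is injective on its own interval.
The left piece maps (−∞, 2) onto (−7, ∞); the right piece maps [2, ∞) onto (−∞, −11].
The union (−7, ∞) ∪ (−∞, −11] omits the interval between −7 and −11; in particular −7 has no preimage. So σ is not surjective.
Because the two images are disjoint, no x < 2 has σ(x) = σ(2), so we compute σ⁻¹(3): 3 lies in (−7, ∞), so solve −8x + 9 = 3: x = (3 − 9)/(−8) = 3/4.

3/4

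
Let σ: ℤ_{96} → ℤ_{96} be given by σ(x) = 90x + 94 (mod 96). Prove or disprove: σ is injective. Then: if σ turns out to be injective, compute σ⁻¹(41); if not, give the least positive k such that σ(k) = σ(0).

16

Recall that injectivity means: for all x_1, x_2 in the domain, σ(x_1) = σ(x_2) implies x_1 = x_2.
We have gcd(90, 96) = 6 > 1. Taking x_1 = 0 and x_2 = 16: σ(0) = 94 and σ(16) = 90·16 + 94 = 1534 ≡ 94 (mod 96).
So σ(0) = σ(16) while 0 ≠ 16, therefore σ is not injective.
Since σ is not injective, we find the least positive k with σ(k) = σ(0): this means 90k ≡ 0 (mod 96), i.e. 96 ∣ 90k. Since gcd(90, 96) = 6, dividing through by 6 this holds exactly when 16 ∣ 15k, and as gcd(15, 16) = 1, exactly when 16 ∣ k.
The smallest positive such k is 16.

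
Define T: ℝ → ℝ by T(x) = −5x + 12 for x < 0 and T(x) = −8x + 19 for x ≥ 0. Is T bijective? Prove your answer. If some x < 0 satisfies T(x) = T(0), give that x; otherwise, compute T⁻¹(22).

-7/5

Both pieces are strictly decreasing (slopes −5 and −8), so each is injective on its own interval.
The left piece maps (−∞, 0) onto (12, ∞); the right piece maps [0, ∞) onto (−∞, 19].
These images overlap. In particular T(0) = 19 (right piece), and solving −5x + 12 = 19 on the left piece gives x = −7/5 < 0.
So T(−7/5) = T(0) with −7/5 ≠ 0, and T is not injective, hence not bijective. This x = −7/5 is the requested value below 0.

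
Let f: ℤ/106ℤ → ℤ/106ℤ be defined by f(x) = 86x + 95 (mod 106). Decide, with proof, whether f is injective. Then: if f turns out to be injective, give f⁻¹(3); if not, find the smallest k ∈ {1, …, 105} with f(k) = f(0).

We have gcd(86, 106) = 2 > 1. Taking u = 0 and v = 53: f(0) = 95 and f(53) = 86·53 + 95 = 4653 ≡ 95 (mod 106).
So f(0) = f(53) while 0 ≠ 53, hence f is not injective.
Since f is not injective, we find the least positive k with f(k) = f(0): this means 86k ≡ 0 (mod 106), i.e. 106 ∣ 86k. Since gcd(86, 106) = 2, dividing through by 2 this holds exactly when 53 ∣ 43k, and as gcd(43, 53) = 1, exactly when 53 ∣ k.
The smallest positive such k is 53.

53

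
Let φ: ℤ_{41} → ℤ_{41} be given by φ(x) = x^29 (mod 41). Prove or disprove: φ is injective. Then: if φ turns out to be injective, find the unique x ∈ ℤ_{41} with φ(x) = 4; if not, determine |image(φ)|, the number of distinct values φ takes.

Since 41 is prime, the nonzero elements of ℤ_{41} form a cyclic group of order 40.
As gcd(29, 40) = 1, raising to the 29th power is a bijection on this group: if a^29 ≡ b^29 then (ab^{−1})^29 = 1, and the only element of order dividing gcd(29, 40) = 1 is 1, so a = b.
With φ(0) = 0 this makes φ injective on all of ℤ_{41}, hence bijective (finite equal-size domain and codomain). In particular φ is injective.
Since φ is injective, we find the preimage of 4. The inverse of x ↦ x^29 on (ℤ_{41})^× is x ↦ x^29, because 29·29 = 841 = 21·40 + 1 ≡ 1 (mod 40) and x^{40} = 1 for x ≠ 0 (Fermat). So φ⁻¹(4) = 4^29 mod 41.
Repeated squaring mod 41: 4^1 ≡ 4, 4^2 ≡ 4² = 16, 4^4 ≡ 16² = 256 ≡ 10, 4^8 ≡ 10² = 100 ≡ 18, 4^16 ≡ 18² = 324 ≡ 37. Since 29 = 16 + 8 + 4 + 1, 4^29 ≡ 37·18·10·4: 37·18 = 666 ≡ 10, then 10·10 = 100 ≡ 18, then 18·4 = 72 ≡ 31. So 4^29 ≡ 31 (mod 41).
Hence φ⁻¹(4) = 31.

31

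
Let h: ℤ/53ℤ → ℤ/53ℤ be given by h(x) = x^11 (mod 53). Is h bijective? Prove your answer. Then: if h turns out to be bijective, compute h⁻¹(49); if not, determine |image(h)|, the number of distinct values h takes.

Since 53 is prime, the nonzero elements of ℤ/53ℤ form a cyclic group of order 52.
As gcd(11, 52) = 1, raising to the 11th power is a bijection on this group: if s^11 ≡ t^11 then (st^{−1})^11 = 1, and the only element of order dividing gcd(11, 52) = 1 is 1, so s = t.
With h(0) = 0 this makes h injective on all of ℤ/53ℤ, hence bijective (finite equal-size domain and codomain). In particular h is bijective.
Since h is bijective, we find the preimage of 49. The inverse of x ↦ x^11 on (ℤ/53ℤ)^× is x ↦ x^19, because 11·19 = 209 = 4·52 + 1 ≡ 1 (mod 52) and x^{52} = 1 for x ≠ 0 (Fermat). So h⁻¹(49) = 49^19 mod 53.
Repeated squaring mod 53: 49^1 ≡ 49, 49^2 ≡ 49² = 2401 ≡ 16, 49^4 ≡ 16² = 256 ≡ 44, 49^8 ≡ 44² = 1936 ≡ 28, 49^16 ≡ 28² = 784 ≡ 42. Since 19 = 16 + 2 + 1, 49^19 ≡ 42·16·49: 42·16 = 672 ≡ 36, then 36·49 = 1764 ≡ 15. So 49^19 ≡ 15 (mod 53).
Hence h⁻¹(49) = 15.

15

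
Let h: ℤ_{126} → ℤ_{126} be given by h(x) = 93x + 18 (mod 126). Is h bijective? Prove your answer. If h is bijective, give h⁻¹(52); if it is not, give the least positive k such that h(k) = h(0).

42

By definition, h is injective if h(s) = h(t) implies s = t.
We have gcd(93, 126) = 3 > 1. Taking s = 0 and t = 42: h(0) = 18 and h(42) = 93·42 + 18 = 3924 ≡ 18 (mod 126).
So h(0) = h(42) while 0 ≠ 42, so h is not injective, hence not bijective.
Since h is not bijective, we find the least positive k with h(k) = h(0): this means 93k ≡ 0 (mod 126), i.e. 126 ∣ 93k. Since gcd(93, 126) = 3, dividing through by 3 this holds exactly when 42 ∣ 31k, and as gcd(31, 42) = 1, exactly when 42 ∣ k.
The smallest positive such k is 42.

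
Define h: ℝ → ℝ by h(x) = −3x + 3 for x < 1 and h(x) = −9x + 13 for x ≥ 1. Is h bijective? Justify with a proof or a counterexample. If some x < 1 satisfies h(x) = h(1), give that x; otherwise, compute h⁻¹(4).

-1/3

Both pieces are strictly decreasing (slopes −3 and −9), so each is injective on its own interval.
The left piece maps (−∞, 1) onto (0, ∞); the right piece maps [1, ∞) onto (−∞, 4].
These images overlap. In particular h(1) = 4 (right piece), and solving −3x + 3 = 4 on the left piece gives x = −1/3 < 1.
So h(−1/3) = h(1) with −1/3 ≠ 1, and h is not injective, hence not bijective. This x = −1/3 is the requested value below 1.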